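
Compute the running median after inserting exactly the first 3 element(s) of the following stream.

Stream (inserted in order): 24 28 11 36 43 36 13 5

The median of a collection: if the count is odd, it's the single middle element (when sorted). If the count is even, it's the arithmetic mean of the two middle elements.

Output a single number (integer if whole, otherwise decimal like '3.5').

Step 1: insert 24 -> lo=[24] (size 1, max 24) hi=[] (size 0) -> median=24
Step 2: insert 28 -> lo=[24] (size 1, max 24) hi=[28] (size 1, min 28) -> median=26
Step 3: insert 11 -> lo=[11, 24] (size 2, max 24) hi=[28] (size 1, min 28) -> median=24

Answer: 24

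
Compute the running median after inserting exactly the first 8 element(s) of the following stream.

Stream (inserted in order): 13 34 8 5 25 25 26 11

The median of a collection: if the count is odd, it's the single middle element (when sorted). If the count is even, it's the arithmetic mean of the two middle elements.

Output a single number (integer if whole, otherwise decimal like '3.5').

Answer: 19

Derivation:
Step 1: insert 13 -> lo=[13] (size 1, max 13) hi=[] (size 0) -> median=13
Step 2: insert 34 -> lo=[13] (size 1, max 13) hi=[34] (size 1, min 34) -> median=23.5
Step 3: insert 8 -> lo=[8, 13] (size 2, max 13) hi=[34] (size 1, min 34) -> median=13
Step 4: insert 5 -> lo=[5, 8] (size 2, max 8) hi=[13, 34] (size 2, min 13) -> median=10.5
Step 5: insert 25 -> lo=[5, 8, 13] (size 3, max 13) hi=[25, 34] (size 2, min 25) -> median=13
Step 6: insert 25 -> lo=[5, 8, 13] (size 3, max 13) hi=[25, 25, 34] (size 3, min 25) -> median=19
Step 7: insert 26 -> lo=[5, 8, 13, 25] (size 4, max 25) hi=[25, 26, 34] (size 3, min 25) -> median=25
Step 8: insert 11 -> lo=[5, 8, 11, 13] (size 4, max 13) hi=[25, 25, 26, 34] (size 4, min 25) -> median=19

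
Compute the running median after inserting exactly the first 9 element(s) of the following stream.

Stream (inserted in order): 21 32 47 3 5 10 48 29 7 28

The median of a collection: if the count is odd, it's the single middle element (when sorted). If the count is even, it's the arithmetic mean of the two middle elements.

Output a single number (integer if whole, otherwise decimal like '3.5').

Step 1: insert 21 -> lo=[21] (size 1, max 21) hi=[] (size 0) -> median=21
Step 2: insert 32 -> lo=[21] (size 1, max 21) hi=[32] (size 1, min 32) -> median=26.5
Step 3: insert 47 -> lo=[21, 32] (size 2, max 32) hi=[47] (size 1, min 47) -> median=32
Step 4: insert 3 -> lo=[3, 21] (size 2, max 21) hi=[32, 47] (size 2, min 32) -> median=26.5
Step 5: insert 5 -> lo=[3, 5, 21] (size 3, max 21) hi=[32, 47] (size 2, min 32) -> median=21
Step 6: insert 10 -> lo=[3, 5, 10] (size 3, max 10) hi=[21, 32, 47] (size 3, min 21) -> median=15.5
Step 7: insert 48 -> lo=[3, 5, 10, 21] (size 4, max 21) hi=[32, 47, 48] (size 3, min 32) -> median=21
Step 8: insert 29 -> lo=[3, 5, 10, 21] (size 4, max 21) hi=[29, 32, 47, 48] (size 4, min 29) -> median=25
Step 9: insert 7 -> lo=[3, 5, 7, 10, 21] (size 5, max 21) hi=[29, 32, 47, 48] (size 4, min 29) -> median=21

Answer: 21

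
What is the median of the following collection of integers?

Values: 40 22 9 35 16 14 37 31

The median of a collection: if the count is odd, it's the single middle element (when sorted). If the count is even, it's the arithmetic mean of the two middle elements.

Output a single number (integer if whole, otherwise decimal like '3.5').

Answer: 26.5

Derivation:
Step 1: insert 40 -> lo=[40] (size 1, max 40) hi=[] (size 0) -> median=40
Step 2: insert 22 -> lo=[22] (size 1, max 22) hi=[40] (size 1, min 40) -> median=31
Step 3: insert 9 -> lo=[9, 22] (size 2, max 22) hi=[40] (size 1, min 40) -> median=22
Step 4: insert 35 -> lo=[9, 22] (size 2, max 22) hi=[35, 40] (size 2, min 35) -> median=28.5
Step 5: insert 16 -> lo=[9, 16, 22] (size 3, max 22) hi=[35, 40] (size 2, min 35) -> median=22
Step 6: insert 14 -> lo=[9, 14, 16] (size 3, max 16) hi=[22, 35, 40] (size 3, min 22) -> median=19
Step 7: insert 37 -> lo=[9, 14, 16, 22] (size 4, max 22) hi=[35, 37, 40] (size 3, min 35) -> median=22
Step 8: insert 31 -> lo=[9, 14, 16, 22] (size 4, max 22) hi=[31, 35, 37, 40] (size 4, min 31) -> median=26.5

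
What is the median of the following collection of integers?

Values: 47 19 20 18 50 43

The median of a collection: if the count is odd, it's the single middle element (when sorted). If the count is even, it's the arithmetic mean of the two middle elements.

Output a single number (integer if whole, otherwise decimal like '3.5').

Answer: 31.5

Derivation:
Step 1: insert 47 -> lo=[47] (size 1, max 47) hi=[] (size 0) -> median=47
Step 2: insert 19 -> lo=[19] (size 1, max 19) hi=[47] (size 1, min 47) -> median=33
Step 3: insert 20 -> lo=[19, 20] (size 2, max 20) hi=[47] (size 1, min 47) -> median=20
Step 4: insert 18 -> lo=[18, 19] (size 2, max 19) hi=[20, 47] (size 2, min 20) -> median=19.5
Step 5: insert 50 -> lo=[18, 19, 20] (size 3, max 20) hi=[47, 50] (size 2, min 47) -> median=20
Step 6: insert 43 -> lo=[18, 19, 20] (size 3, max 20) hi=[43, 47, 50] (size 3, min 43) -> median=31.5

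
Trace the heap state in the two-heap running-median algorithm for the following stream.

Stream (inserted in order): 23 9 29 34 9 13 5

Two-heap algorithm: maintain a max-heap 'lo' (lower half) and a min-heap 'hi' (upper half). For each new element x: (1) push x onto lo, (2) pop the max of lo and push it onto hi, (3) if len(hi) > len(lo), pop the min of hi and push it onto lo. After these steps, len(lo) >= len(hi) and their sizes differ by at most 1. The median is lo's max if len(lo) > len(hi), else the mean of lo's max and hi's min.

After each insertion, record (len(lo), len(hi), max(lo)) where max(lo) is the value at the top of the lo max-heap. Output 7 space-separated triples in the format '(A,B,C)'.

Step 1: insert 23 -> lo=[23] hi=[] -> (len(lo)=1, len(hi)=0, max(lo)=23)
Step 2: insert 9 -> lo=[9] hi=[23] -> (len(lo)=1, len(hi)=1, max(lo)=9)
Step 3: insert 29 -> lo=[9, 23] hi=[29] -> (len(lo)=2, len(hi)=1, max(lo)=23)
Step 4: insert 34 -> lo=[9, 23] hi=[29, 34] -> (len(lo)=2, len(hi)=2, max(lo)=23)
Step 5: insert 9 -> lo=[9, 9, 23] hi=[29, 34] -> (len(lo)=3, len(hi)=2, max(lo)=23)
Step 6: insert 13 -> lo=[9, 9, 13] hi=[23, 29, 34] -> (len(lo)=3, len(hi)=3, max(lo)=13)
Step 7: insert 5 -> lo=[5, 9, 9, 13] hi=[23, 29, 34] -> (len(lo)=4, len(hi)=3, max(lo)=13)

Answer: (1,0,23) (1,1,9) (2,1,23) (2,2,23) (3,2,23) (3,3,13) (4,3,13)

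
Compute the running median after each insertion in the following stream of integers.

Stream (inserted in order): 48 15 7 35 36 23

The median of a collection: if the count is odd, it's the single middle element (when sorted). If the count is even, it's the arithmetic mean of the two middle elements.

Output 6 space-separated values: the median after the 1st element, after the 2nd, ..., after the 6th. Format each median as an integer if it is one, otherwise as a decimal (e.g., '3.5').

Step 1: insert 48 -> lo=[48] (size 1, max 48) hi=[] (size 0) -> median=48
Step 2: insert 15 -> lo=[15] (size 1, max 15) hi=[48] (size 1, min 48) -> median=31.5
Step 3: insert 7 -> lo=[7, 15] (size 2, max 15) hi=[48] (size 1, min 48) -> median=15
Step 4: insert 35 -> lo=[7, 15] (size 2, max 15) hi=[35, 48] (size 2, min 35) -> median=25
Step 5: insert 36 -> lo=[7, 15, 35] (size 3, max 35) hi=[36, 48] (size 2, min 36) -> median=35
Step 6: insert 23 -> lo=[7, 15, 23] (size 3, max 23) hi=[35, 36, 48] (size 3, min 35) -> median=29

Answer: 48 31.5 15 25 35 29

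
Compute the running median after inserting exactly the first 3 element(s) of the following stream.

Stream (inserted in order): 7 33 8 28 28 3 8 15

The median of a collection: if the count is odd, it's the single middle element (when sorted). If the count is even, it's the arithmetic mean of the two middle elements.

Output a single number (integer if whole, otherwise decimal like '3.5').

Answer: 8

Derivation:
Step 1: insert 7 -> lo=[7] (size 1, max 7) hi=[] (size 0) -> median=7
Step 2: insert 33 -> lo=[7] (size 1, max 7) hi=[33] (size 1, min 33) -> median=20
Step 3: insert 8 -> lo=[7, 8] (size 2, max 8) hi=[33] (size 1, min 33) -> median=8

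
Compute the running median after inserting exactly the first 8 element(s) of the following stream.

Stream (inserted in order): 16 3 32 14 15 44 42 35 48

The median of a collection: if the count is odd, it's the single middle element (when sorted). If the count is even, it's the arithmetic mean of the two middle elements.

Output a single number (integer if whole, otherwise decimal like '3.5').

Answer: 24

Derivation:
Step 1: insert 16 -> lo=[16] (size 1, max 16) hi=[] (size 0) -> median=16
Step 2: insert 3 -> lo=[3] (size 1, max 3) hi=[16] (size 1, min 16) -> median=9.5
Step 3: insert 32 -> lo=[3, 16] (size 2, max 16) hi=[32] (size 1, min 32) -> median=16
Step 4: insert 14 -> lo=[3, 14] (size 2, max 14) hi=[16, 32] (size 2, min 16) -> median=15
Step 5: insert 15 -> lo=[3, 14, 15] (size 3, max 15) hi=[16, 32] (size 2, min 16) -> median=15
Step 6: insert 44 -> lo=[3, 14, 15] (size 3, max 15) hi=[16, 32, 44] (size 3, min 16) -> median=15.5
Step 7: insert 42 -> lo=[3, 14, 15, 16] (size 4, max 16) hi=[32, 42, 44] (size 3, min 32) -> median=16
Step 8: insert 35 -> lo=[3, 14, 15, 16] (size 4, max 16) hi=[32, 35, 42, 44] (size 4, min 32) -> median=24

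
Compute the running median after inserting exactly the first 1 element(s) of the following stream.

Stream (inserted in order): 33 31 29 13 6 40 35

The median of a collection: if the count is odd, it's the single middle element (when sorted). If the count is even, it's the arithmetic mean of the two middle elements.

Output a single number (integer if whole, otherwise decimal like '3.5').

Step 1: insert 33 -> lo=[33] (size 1, max 33) hi=[] (size 0) -> median=33

Answer: 33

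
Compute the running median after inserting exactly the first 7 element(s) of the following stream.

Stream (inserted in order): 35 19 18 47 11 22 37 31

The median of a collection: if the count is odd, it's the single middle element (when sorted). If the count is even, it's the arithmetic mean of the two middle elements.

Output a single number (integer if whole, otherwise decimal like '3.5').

Step 1: insert 35 -> lo=[35] (size 1, max 35) hi=[] (size 0) -> median=35
Step 2: insert 19 -> lo=[19] (size 1, max 19) hi=[35] (size 1, min 35) -> median=27
Step 3: insert 18 -> lo=[18, 19] (size 2, max 19) hi=[35] (size 1, min 35) -> median=19
Step 4: insert 47 -> lo=[18, 19] (size 2, max 19) hi=[35, 47] (size 2, min 35) -> median=27
Step 5: insert 11 -> lo=[11, 18, 19] (size 3, max 19) hi=[35, 47] (size 2, min 35) -> median=19
Step 6: insert 22 -> lo=[11, 18, 19] (size 3, max 19) hi=[22, 35, 47] (size 3, min 22) -> median=20.5
Step 7: insert 37 -> lo=[11, 18, 19, 22] (size 4, max 22) hi=[35, 37, 47] (size 3, min 35) -> median=22

Answer: 22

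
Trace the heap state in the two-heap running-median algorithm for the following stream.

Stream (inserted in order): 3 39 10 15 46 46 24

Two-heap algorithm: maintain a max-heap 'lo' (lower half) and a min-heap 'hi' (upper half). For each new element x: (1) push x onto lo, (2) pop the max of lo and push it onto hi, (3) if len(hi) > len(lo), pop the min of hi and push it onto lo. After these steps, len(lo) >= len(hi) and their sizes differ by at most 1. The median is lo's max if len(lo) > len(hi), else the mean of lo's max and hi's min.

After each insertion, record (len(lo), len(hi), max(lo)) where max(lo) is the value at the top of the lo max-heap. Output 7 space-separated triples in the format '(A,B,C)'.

Answer: (1,0,3) (1,1,3) (2,1,10) (2,2,10) (3,2,15) (3,3,15) (4,3,24)

Derivation:
Step 1: insert 3 -> lo=[3] hi=[] -> (len(lo)=1, len(hi)=0, max(lo)=3)
Step 2: insert 39 -> lo=[3] hi=[39] -> (len(lo)=1, len(hi)=1, max(lo)=3)
Step 3: insert 10 -> lo=[3, 10] hi=[39] -> (len(lo)=2, len(hi)=1, max(lo)=10)
Step 4: insert 15 -> lo=[3, 10] hi=[15, 39] -> (len(lo)=2, len(hi)=2, max(lo)=10)
Step 5: insert 46 -> lo=[3, 10, 15] hi=[39, 46] -> (len(lo)=3, len(hi)=2, max(lo)=15)
Step 6: insert 46 -> lo=[3, 10, 15] hi=[39, 46, 46] -> (len(lo)=3, len(hi)=3, max(lo)=15)
Step 7: insert 24 -> lo=[3, 10, 15, 24] hi=[39, 46, 46] -> (len(lo)=4, len(hi)=3, max(lo)=24)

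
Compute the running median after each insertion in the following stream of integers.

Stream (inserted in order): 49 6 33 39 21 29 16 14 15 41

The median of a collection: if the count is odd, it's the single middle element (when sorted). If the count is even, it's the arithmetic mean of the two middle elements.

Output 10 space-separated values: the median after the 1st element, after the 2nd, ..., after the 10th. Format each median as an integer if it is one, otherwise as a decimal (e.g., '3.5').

Step 1: insert 49 -> lo=[49] (size 1, max 49) hi=[] (size 0) -> median=49
Step 2: insert 6 -> lo=[6] (size 1, max 6) hi=[49] (size 1, min 49) -> median=27.5
Step 3: insert 33 -> lo=[6, 33] (size 2, max 33) hi=[49] (size 1, min 49) -> median=33
Step 4: insert 39 -> lo=[6, 33] (size 2, max 33) hi=[39, 49] (size 2, min 39) -> median=36
Step 5: insert 21 -> lo=[6, 21, 33] (size 3, max 33) hi=[39, 49] (size 2, min 39) -> median=33
Step 6: insert 29 -> lo=[6, 21, 29] (size 3, max 29) hi=[33, 39, 49] (size 3, min 33) -> median=31
Step 7: insert 16 -> lo=[6, 16, 21, 29] (size 4, max 29) hi=[33, 39, 49] (size 3, min 33) -> median=29
Step 8: insert 14 -> lo=[6, 14, 16, 21] (size 4, max 21) hi=[29, 33, 39, 49] (size 4, min 29) -> median=25
Step 9: insert 15 -> lo=[6, 14, 15, 16, 21] (size 5, max 21) hi=[29, 33, 39, 49] (size 4, min 29) -> median=21
Step 10: insert 41 -> lo=[6, 14, 15, 16, 21] (size 5, max 21) hi=[29, 33, 39, 41, 49] (size 5, min 29) -> median=25

Answer: 49 27.5 33 36 33 31 29 25 21 25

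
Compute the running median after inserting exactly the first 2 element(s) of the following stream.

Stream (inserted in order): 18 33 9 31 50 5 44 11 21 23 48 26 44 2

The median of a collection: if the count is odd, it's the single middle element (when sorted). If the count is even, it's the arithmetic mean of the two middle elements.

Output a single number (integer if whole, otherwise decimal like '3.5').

Step 1: insert 18 -> lo=[18] (size 1, max 18) hi=[] (size 0) -> median=18
Step 2: insert 33 -> lo=[18] (size 1, max 18) hi=[33] (size 1, min 33) -> median=25.5

Answer: 25.5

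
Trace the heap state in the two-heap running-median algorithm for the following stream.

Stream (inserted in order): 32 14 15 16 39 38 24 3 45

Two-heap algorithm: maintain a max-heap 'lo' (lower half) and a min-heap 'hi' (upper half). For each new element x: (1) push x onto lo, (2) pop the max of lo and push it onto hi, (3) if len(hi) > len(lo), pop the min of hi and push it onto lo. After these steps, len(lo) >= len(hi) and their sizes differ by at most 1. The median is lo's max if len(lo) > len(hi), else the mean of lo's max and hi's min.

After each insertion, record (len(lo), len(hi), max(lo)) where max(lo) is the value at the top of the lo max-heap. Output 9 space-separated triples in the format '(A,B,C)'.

Answer: (1,0,32) (1,1,14) (2,1,15) (2,2,15) (3,2,16) (3,3,16) (4,3,24) (4,4,16) (5,4,24)

Derivation:
Step 1: insert 32 -> lo=[32] hi=[] -> (len(lo)=1, len(hi)=0, max(lo)=32)
Step 2: insert 14 -> lo=[14] hi=[32] -> (len(lo)=1, len(hi)=1, max(lo)=14)
Step 3: insert 15 -> lo=[14, 15] hi=[32] -> (len(lo)=2, len(hi)=1, max(lo)=15)
Step 4: insert 16 -> lo=[14, 15] hi=[16, 32] -> (len(lo)=2, len(hi)=2, max(lo)=15)
Step 5: insert 39 -> lo=[14, 15, 16] hi=[32, 39] -> (len(lo)=3, len(hi)=2, max(lo)=16)
Step 6: insert 38 -> lo=[14, 15, 16] hi=[32, 38, 39] -> (len(lo)=3, len(hi)=3, max(lo)=16)
Step 7: insert 24 -> lo=[14, 15, 16, 24] hi=[32, 38, 39] -> (len(lo)=4, len(hi)=3, max(lo)=24)
Step 8: insert 3 -> lo=[3, 14, 15, 16] hi=[24, 32, 38, 39] -> (len(lo)=4, len(hi)=4, max(lo)=16)
Step 9: insert 45 -> lo=[3, 14, 15, 16, 24] hi=[32, 38, 39, 45] -> (len(lo)=5, len(hi)=4, max(lo)=24)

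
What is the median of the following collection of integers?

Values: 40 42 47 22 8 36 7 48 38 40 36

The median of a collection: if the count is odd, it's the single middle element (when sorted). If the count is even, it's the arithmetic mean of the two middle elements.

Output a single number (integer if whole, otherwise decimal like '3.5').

Answer: 38

Derivation:
Step 1: insert 40 -> lo=[40] (size 1, max 40) hi=[] (size 0) -> median=40
Step 2: insert 42 -> lo=[40] (size 1, max 40) hi=[42] (size 1, min 42) -> median=41
Step 3: insert 47 -> lo=[40, 42] (size 2, max 42) hi=[47] (size 1, min 47) -> median=42
Step 4: insert 22 -> lo=[22, 40] (size 2, max 40) hi=[42, 47] (size 2, min 42) -> median=41
Step 5: insert 8 -> lo=[8, 22, 40] (size 3, max 40) hi=[42, 47] (size 2, min 42) -> median=40
Step 6: insert 36 -> lo=[8, 22, 36] (size 3, max 36) hi=[40, 42, 47] (size 3, min 40) -> median=38
Step 7: insert 7 -> lo=[7, 8, 22, 36] (size 4, max 36) hi=[40, 42, 47] (size 3, min 40) -> median=36
Step 8: insert 48 -> lo=[7, 8, 22, 36] (size 4, max 36) hi=[40, 42, 47, 48] (size 4, min 40) -> median=38
Step 9: insert 38 -> lo=[7, 8, 22, 36, 38] (size 5, max 38) hi=[40, 42, 47, 48] (size 4, min 40) -> median=38
Step 10: insert 40 -> lo=[7, 8, 22, 36, 38] (size 5, max 38) hi=[40, 40, 42, 47, 48] (size 5, min 40) -> median=39
Step 11: insert 36 -> lo=[7, 8, 22, 36, 36, 38] (size 6, max 38) hi=[40, 40, 42, 47, 48] (size 5, min 40) -> median=38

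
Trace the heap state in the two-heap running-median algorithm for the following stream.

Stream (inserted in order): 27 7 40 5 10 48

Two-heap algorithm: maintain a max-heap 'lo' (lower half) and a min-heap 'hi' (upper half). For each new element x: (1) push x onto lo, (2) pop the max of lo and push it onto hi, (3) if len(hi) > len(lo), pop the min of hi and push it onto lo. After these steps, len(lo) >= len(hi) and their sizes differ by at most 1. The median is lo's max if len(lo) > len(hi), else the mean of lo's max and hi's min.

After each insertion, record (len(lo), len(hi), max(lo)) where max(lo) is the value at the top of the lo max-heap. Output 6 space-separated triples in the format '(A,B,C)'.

Step 1: insert 27 -> lo=[27] hi=[] -> (len(lo)=1, len(hi)=0, max(lo)=27)
Step 2: insert 7 -> lo=[7] hi=[27] -> (len(lo)=1, len(hi)=1, max(lo)=7)
Step 3: insert 40 -> lo=[7, 27] hi=[40] -> (len(lo)=2, len(hi)=1, max(lo)=27)
Step 4: insert 5 -> lo=[5, 7] hi=[27, 40] -> (len(lo)=2, len(hi)=2, max(lo)=7)
Step 5: insert 10 -> lo=[5, 7, 10] hi=[27, 40] -> (len(lo)=3, len(hi)=2, max(lo)=10)
Step 6: insert 48 -> lo=[5, 7, 10] hi=[27, 40, 48] -> (len(lo)=3, len(hi)=3, max(lo)=10)

Answer: (1,0,27) (1,1,7) (2,1,27) (2,2,7) (3,2,10) (3,3,10)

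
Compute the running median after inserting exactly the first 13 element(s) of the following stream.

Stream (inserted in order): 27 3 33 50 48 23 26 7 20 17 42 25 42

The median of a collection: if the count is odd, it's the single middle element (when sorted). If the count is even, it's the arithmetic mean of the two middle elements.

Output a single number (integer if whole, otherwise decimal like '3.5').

Step 1: insert 27 -> lo=[27] (size 1, max 27) hi=[] (size 0) -> median=27
Step 2: insert 3 -> lo=[3] (size 1, max 3) hi=[27] (size 1, min 27) -> median=15
Step 3: insert 33 -> lo=[3, 27] (size 2, max 27) hi=[33] (size 1, min 33) -> median=27
Step 4: insert 50 -> lo=[3, 27] (size 2, max 27) hi=[33, 50] (size 2, min 33) -> median=30
Step 5: insert 48 -> lo=[3, 27, 33] (size 3, max 33) hi=[48, 50] (size 2, min 48) -> median=33
Step 6: insert 23 -> lo=[3, 23, 27] (size 3, max 27) hi=[33, 48, 50] (size 3, min 33) -> median=30
Step 7: insert 26 -> lo=[3, 23, 26, 27] (size 4, max 27) hi=[33, 48, 50] (size 3, min 33) -> median=27
Step 8: insert 7 -> lo=[3, 7, 23, 26] (size 4, max 26) hi=[27, 33, 48, 50] (size 4, min 27) -> median=26.5
Step 9: insert 20 -> lo=[3, 7, 20, 23, 26] (size 5, max 26) hi=[27, 33, 48, 50] (size 4, min 27) -> median=26
Step 10: insert 17 -> lo=[3, 7, 17, 20, 23] (size 5, max 23) hi=[26, 27, 33, 48, 50] (size 5, min 26) -> median=24.5
Step 11: insert 42 -> lo=[3, 7, 17, 20, 23, 26] (size 6, max 26) hi=[27, 33, 42, 48, 50] (size 5, min 27) -> median=26
Step 12: insert 25 -> lo=[3, 7, 17, 20, 23, 25] (size 6, max 25) hi=[26, 27, 33, 42, 48, 50] (size 6, min 26) -> median=25.5
Step 13: insert 42 -> lo=[3, 7, 17, 20, 23, 25, 26] (size 7, max 26) hi=[27, 33, 42, 42, 48, 50] (size 6, min 27) -> median=26

Answer: 26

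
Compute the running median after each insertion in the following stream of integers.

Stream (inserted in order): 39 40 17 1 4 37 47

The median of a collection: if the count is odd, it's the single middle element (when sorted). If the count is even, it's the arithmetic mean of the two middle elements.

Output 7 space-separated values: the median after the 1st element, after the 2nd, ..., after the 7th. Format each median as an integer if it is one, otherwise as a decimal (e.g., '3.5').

Answer: 39 39.5 39 28 17 27 37

Derivation:
Step 1: insert 39 -> lo=[39] (size 1, max 39) hi=[] (size 0) -> median=39
Step 2: insert 40 -> lo=[39] (size 1, max 39) hi=[40] (size 1, min 40) -> median=39.5
Step 3: insert 17 -> lo=[17, 39] (size 2, max 39) hi=[40] (size 1, min 40) -> median=39
Step 4: insert 1 -> lo=[1, 17] (size 2, max 17) hi=[39, 40] (size 2, min 39) -> median=28
Step 5: insert 4 -> lo=[1, 4, 17] (size 3, max 17) hi=[39, 40] (size 2, min 39) -> median=17
Step 6: insert 37 -> lo=[1, 4, 17] (size 3, max 17) hi=[37, 39, 40] (size 3, min 37) -> median=27
Step 7: insert 47 -> lo=[1, 4, 17, 37] (size 4, max 37) hi=[39, 40, 47] (size 3, min 39) -> median=37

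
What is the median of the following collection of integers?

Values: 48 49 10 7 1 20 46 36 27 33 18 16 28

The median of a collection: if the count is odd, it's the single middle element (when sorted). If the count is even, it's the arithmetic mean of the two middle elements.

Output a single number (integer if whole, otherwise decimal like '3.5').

Answer: 27

Derivation:
Step 1: insert 48 -> lo=[48] (size 1, max 48) hi=[] (size 0) -> median=48
Step 2: insert 49 -> lo=[48] (size 1, max 48) hi=[49] (size 1, min 49) -> median=48.5
Step 3: insert 10 -> lo=[10, 48] (size 2, max 48) hi=[49] (size 1, min 49) -> median=48
Step 4: insert 7 -> lo=[7, 10] (size 2, max 10) hi=[48, 49] (size 2, min 48) -> median=29
Step 5: insert 1 -> lo=[1, 7, 10] (size 3, max 10) hi=[48, 49] (size 2, min 48) -> median=10
Step 6: insert 20 -> lo=[1, 7, 10] (size 3, max 10) hi=[20, 48, 49] (size 3, min 20) -> median=15
Step 7: insert 46 -> lo=[1, 7, 10, 20] (size 4, max 20) hi=[46, 48, 49] (size 3, min 46) -> median=20
Step 8: insert 36 -> lo=[1, 7, 10, 20] (size 4, max 20) hi=[36, 46, 48, 49] (size 4, min 36) -> median=28
Step 9: insert 27 -> lo=[1, 7, 10, 20, 27] (size 5, max 27) hi=[36, 46, 48, 49] (size 4, min 36) -> median=27
Step 10: insert 33 -> lo=[1, 7, 10, 20, 27] (size 5, max 27) hi=[33, 36, 46, 48, 49] (size 5, min 33) -> median=30
Step 11: insert 18 -> lo=[1, 7, 10, 18, 20, 27] (size 6, max 27) hi=[33, 36, 46, 48, 49] (size 5, min 33) -> median=27
Step 12: insert 16 -> lo=[1, 7, 10, 16, 18, 20] (size 6, max 20) hi=[27, 33, 36, 46, 48, 49] (size 6, min 27) -> median=23.5
Step 13: insert 28 -> lo=[1, 7, 10, 16, 18, 20, 27] (size 7, max 27) hi=[28, 33, 36, 46, 48, 49] (size 6, min 28) -> median=27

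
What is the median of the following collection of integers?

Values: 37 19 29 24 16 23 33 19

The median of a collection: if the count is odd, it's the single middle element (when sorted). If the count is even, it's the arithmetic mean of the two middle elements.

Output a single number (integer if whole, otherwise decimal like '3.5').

Answer: 23.5

Derivation:
Step 1: insert 37 -> lo=[37] (size 1, max 37) hi=[] (size 0) -> median=37
Step 2: insert 19 -> lo=[19] (size 1, max 19) hi=[37] (size 1, min 37) -> median=28
Step 3: insert 29 -> lo=[19, 29] (size 2, max 29) hi=[37] (size 1, min 37) -> median=29
Step 4: insert 24 -> lo=[19, 24] (size 2, max 24) hi=[29, 37] (size 2, min 29) -> median=26.5
Step 5: insert 16 -> lo=[16, 19, 24] (size 3, max 24) hi=[29, 37] (size 2, min 29) -> median=24
Step 6: insert 23 -> lo=[16, 19, 23] (size 3, max 23) hi=[24, 29, 37] (size 3, min 24) -> median=23.5
Step 7: insert 33 -> lo=[16, 19, 23, 24] (size 4, max 24) hi=[29, 33, 37] (size 3, min 29) -> median=24
Step 8: insert 19 -> lo=[16, 19, 19, 23] (size 4, max 23) hi=[24, 29, 33, 37] (size 4, min 24) -> median=23.5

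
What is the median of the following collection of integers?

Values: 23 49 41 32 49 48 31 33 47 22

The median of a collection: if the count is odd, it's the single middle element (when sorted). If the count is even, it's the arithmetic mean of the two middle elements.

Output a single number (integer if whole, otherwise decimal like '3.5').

Step 1: insert 23 -> lo=[23] (size 1, max 23) hi=[] (size 0) -> median=23
Step 2: insert 49 -> lo=[23] (size 1, max 23) hi=[49] (size 1, min 49) -> median=36
Step 3: insert 41 -> lo=[23, 41] (size 2, max 41) hi=[49] (size 1, min 49) -> median=41
Step 4: insert 32 -> lo=[23, 32] (size 2, max 32) hi=[41, 49] (size 2, min 41) -> median=36.5
Step 5: insert 49 -> lo=[23, 32, 41] (size 3, max 41) hi=[49, 49] (size 2, min 49) -> median=41
Step 6: insert 48 -> lo=[23, 32, 41] (size 3, max 41) hi=[48, 49, 49] (size 3, min 48) -> median=44.5
Step 7: insert 31 -> lo=[23, 31, 32, 41] (size 4, max 41) hi=[48, 49, 49] (size 3, min 48) -> median=41
Step 8: insert 33 -> lo=[23, 31, 32, 33] (size 4, max 33) hi=[41, 48, 49, 49] (size 4, min 41) -> median=37
Step 9: insert 47 -> lo=[23, 31, 32, 33, 41] (size 5, max 41) hi=[47, 48, 49, 49] (size 4, min 47) -> median=41
Step 10: insert 22 -> lo=[22, 23, 31, 32, 33] (size 5, max 33) hi=[41, 47, 48, 49, 49] (size 5, min 41) -> median=37

Answer: 37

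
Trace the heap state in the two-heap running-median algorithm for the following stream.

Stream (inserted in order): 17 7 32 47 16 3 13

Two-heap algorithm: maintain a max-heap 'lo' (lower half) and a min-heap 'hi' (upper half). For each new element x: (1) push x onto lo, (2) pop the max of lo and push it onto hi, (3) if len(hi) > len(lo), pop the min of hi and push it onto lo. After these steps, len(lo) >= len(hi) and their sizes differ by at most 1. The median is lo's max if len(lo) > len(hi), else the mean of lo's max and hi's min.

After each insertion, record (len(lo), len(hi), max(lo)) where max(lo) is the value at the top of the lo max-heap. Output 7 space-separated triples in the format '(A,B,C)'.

Answer: (1,0,17) (1,1,7) (2,1,17) (2,2,17) (3,2,17) (3,3,16) (4,3,16)

Derivation:
Step 1: insert 17 -> lo=[17] hi=[] -> (len(lo)=1, len(hi)=0, max(lo)=17)
Step 2: insert 7 -> lo=[7] hi=[17] -> (len(lo)=1, len(hi)=1, max(lo)=7)
Step 3: insert 32 -> lo=[7, 17] hi=[32] -> (len(lo)=2, len(hi)=1, max(lo)=17)
Step 4: insert 47 -> lo=[7, 17] hi=[32, 47] -> (len(lo)=2, len(hi)=2, max(lo)=17)
Step 5: insert 16 -> lo=[7, 16, 17] hi=[32, 47] -> (len(lo)=3, len(hi)=2, max(lo)=17)
Step 6: insert 3 -> lo=[3, 7, 16] hi=[17, 32, 47] -> (len(lo)=3, len(hi)=3, max(lo)=16)
Step 7: insert 13 -> lo=[3, 7, 13, 16] hi=[17, 32, 47] -> (len(lo)=4, len(hi)=3, max(lo)=16)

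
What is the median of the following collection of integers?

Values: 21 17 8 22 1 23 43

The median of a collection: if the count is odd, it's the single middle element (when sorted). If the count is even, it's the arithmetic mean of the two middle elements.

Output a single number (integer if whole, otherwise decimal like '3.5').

Answer: 21

Derivation:
Step 1: insert 21 -> lo=[21] (size 1, max 21) hi=[] (size 0) -> median=21
Step 2: insert 17 -> lo=[17] (size 1, max 17) hi=[21] (size 1, min 21) -> median=19
Step 3: insert 8 -> lo=[8, 17] (size 2, max 17) hi=[21] (size 1, min 21) -> median=17
Step 4: insert 22 -> lo=[8, 17] (size 2, max 17) hi=[21, 22] (size 2, min 21) -> median=19
Step 5: insert 1 -> lo=[1, 8, 17] (size 3, max 17) hi=[21, 22] (size 2, min 21) -> median=17
Step 6: insert 23 -> lo=[1, 8, 17] (size 3, max 17) hi=[21, 22, 23] (size 3, min 21) -> median=19
Step 7: insert 43 -> lo=[1, 8, 17, 21] (size 4, max 21) hi=[22, 23, 43] (size 3, min 22) -> median=21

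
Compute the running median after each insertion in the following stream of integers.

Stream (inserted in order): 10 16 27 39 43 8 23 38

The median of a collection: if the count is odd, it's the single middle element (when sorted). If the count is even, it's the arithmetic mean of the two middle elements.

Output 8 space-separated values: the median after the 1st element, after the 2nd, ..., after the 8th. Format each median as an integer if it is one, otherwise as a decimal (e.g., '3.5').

Step 1: insert 10 -> lo=[10] (size 1, max 10) hi=[] (size 0) -> median=10
Step 2: insert 16 -> lo=[10] (size 1, max 10) hi=[16] (size 1, min 16) -> median=13
Step 3: insert 27 -> lo=[10, 16] (size 2, max 16) hi=[27] (size 1, min 27) -> median=16
Step 4: insert 39 -> lo=[10, 16] (size 2, max 16) hi=[27, 39] (size 2, min 27) -> median=21.5
Step 5: insert 43 -> lo=[10, 16, 27] (size 3, max 27) hi=[39, 43] (size 2, min 39) -> median=27
Step 6: insert 8 -> lo=[8, 10, 16] (size 3, max 16) hi=[27, 39, 43] (size 3, min 27) -> median=21.5
Step 7: insert 23 -> lo=[8, 10, 16, 23] (size 4, max 23) hi=[27, 39, 43] (size 3, min 27) -> median=23
Step 8: insert 38 -> lo=[8, 10, 16, 23] (size 4, max 23) hi=[27, 38, 39, 43] (size 4, min 27) -> median=25

Answer: 10 13 16 21.5 27 21.5 23 25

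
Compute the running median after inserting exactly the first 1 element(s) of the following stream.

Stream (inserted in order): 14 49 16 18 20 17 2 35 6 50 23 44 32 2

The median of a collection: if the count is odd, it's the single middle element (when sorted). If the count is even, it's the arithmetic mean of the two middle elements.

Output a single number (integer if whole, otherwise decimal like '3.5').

Step 1: insert 14 -> lo=[14] (size 1, max 14) hi=[] (size 0) -> median=14

Answer: 14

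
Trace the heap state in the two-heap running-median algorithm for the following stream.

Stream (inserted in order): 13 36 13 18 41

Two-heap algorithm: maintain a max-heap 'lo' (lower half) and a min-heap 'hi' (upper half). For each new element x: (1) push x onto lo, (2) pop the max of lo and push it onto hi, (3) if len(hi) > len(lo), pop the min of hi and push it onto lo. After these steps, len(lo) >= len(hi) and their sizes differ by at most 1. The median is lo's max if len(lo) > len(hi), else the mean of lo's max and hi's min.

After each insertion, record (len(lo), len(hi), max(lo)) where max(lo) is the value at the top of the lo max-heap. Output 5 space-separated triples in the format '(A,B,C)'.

Step 1: insert 13 -> lo=[13] hi=[] -> (len(lo)=1, len(hi)=0, max(lo)=13)
Step 2: insert 36 -> lo=[13] hi=[36] -> (len(lo)=1, len(hi)=1, max(lo)=13)
Step 3: insert 13 -> lo=[13, 13] hi=[36] -> (len(lo)=2, len(hi)=1, max(lo)=13)
Step 4: insert 18 -> lo=[13, 13] hi=[18, 36] -> (len(lo)=2, len(hi)=2, max(lo)=13)
Step 5: insert 41 -> lo=[13, 13, 18] hi=[36, 41] -> (len(lo)=3, len(hi)=2, max(lo)=18)

Answer: (1,0,13) (1,1,13) (2,1,13) (2,2,13) (3,2,18)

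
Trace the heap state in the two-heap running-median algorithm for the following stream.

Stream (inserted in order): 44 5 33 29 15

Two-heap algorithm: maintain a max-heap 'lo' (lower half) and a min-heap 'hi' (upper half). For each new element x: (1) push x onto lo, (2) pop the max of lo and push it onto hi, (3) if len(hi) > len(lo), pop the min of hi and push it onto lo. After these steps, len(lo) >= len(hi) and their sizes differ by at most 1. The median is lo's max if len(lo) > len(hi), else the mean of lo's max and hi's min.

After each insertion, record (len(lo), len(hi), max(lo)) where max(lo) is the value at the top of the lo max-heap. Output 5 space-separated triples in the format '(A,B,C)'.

Answer: (1,0,44) (1,1,5) (2,1,33) (2,2,29) (3,2,29)

Derivation:
Step 1: insert 44 -> lo=[44] hi=[] -> (len(lo)=1, len(hi)=0, max(lo)=44)
Step 2: insert 5 -> lo=[5] hi=[44] -> (len(lo)=1, len(hi)=1, max(lo)=5)
Step 3: insert 33 -> lo=[5, 33] hi=[44] -> (len(lo)=2, len(hi)=1, max(lo)=33)
Step 4: insert 29 -> lo=[5, 29] hi=[33, 44] -> (len(lo)=2, len(hi)=2, max(lo)=29)
Step 5: insert 15 -> lo=[5, 15, 29] hi=[33, 44] -> (len(lo)=3, len(hi)=2, max(lo)=29)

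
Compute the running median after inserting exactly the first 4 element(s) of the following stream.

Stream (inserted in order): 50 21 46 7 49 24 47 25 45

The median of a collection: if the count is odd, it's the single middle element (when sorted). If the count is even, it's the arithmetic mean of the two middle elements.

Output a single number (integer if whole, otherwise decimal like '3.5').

Answer: 33.5

Derivation:
Step 1: insert 50 -> lo=[50] (size 1, max 50) hi=[] (size 0) -> median=50
Step 2: insert 21 -> lo=[21] (size 1, max 21) hi=[50] (size 1, min 50) -> median=35.5
Step 3: insert 46 -> lo=[21, 46] (size 2, max 46) hi=[50] (size 1, min 50) -> median=46
Step 4: insert 7 -> lo=[7, 21] (size 2, max 21) hi=[46, 50] (size 2, min 46) -> median=33.5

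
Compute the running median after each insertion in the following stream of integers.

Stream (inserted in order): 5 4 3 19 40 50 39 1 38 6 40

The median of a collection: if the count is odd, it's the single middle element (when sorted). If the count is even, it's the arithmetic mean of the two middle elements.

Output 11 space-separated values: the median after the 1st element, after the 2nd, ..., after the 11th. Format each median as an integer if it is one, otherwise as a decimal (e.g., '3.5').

Answer: 5 4.5 4 4.5 5 12 19 12 19 12.5 19

Derivation:
Step 1: insert 5 -> lo=[5] (size 1, max 5) hi=[] (size 0) -> median=5
Step 2: insert 4 -> lo=[4] (size 1, max 4) hi=[5] (size 1, min 5) -> median=4.5
Step 3: insert 3 -> lo=[3, 4] (size 2, max 4) hi=[5] (size 1, min 5) -> median=4
Step 4: insert 19 -> lo=[3, 4] (size 2, max 4) hi=[5, 19] (size 2, min 5) -> median=4.5
Step 5: insert 40 -> lo=[3, 4, 5] (size 3, max 5) hi=[19, 40] (size 2, min 19) -> median=5
Step 6: insert 50 -> lo=[3, 4, 5] (size 3, max 5) hi=[19, 40, 50] (size 3, min 19) -> median=12
Step 7: insert 39 -> lo=[3, 4, 5, 19] (size 4, max 19) hi=[39, 40, 50] (size 3, min 39) -> median=19
Step 8: insert 1 -> lo=[1, 3, 4, 5] (size 4, max 5) hi=[19, 39, 40, 50] (size 4, min 19) -> median=12
Step 9: insert 38 -> lo=[1, 3, 4, 5, 19] (size 5, max 19) hi=[38, 39, 40, 50] (size 4, min 38) -> median=19
Step 10: insert 6 -> lo=[1, 3, 4, 5, 6] (size 5, max 6) hi=[19, 38, 39, 40, 50] (size 5, min 19) -> median=12.5
Step 11: insert 40 -> lo=[1, 3, 4, 5, 6, 19] (size 6, max 19) hi=[38, 39, 40, 40, 50] (size 5, min 38) -> median=19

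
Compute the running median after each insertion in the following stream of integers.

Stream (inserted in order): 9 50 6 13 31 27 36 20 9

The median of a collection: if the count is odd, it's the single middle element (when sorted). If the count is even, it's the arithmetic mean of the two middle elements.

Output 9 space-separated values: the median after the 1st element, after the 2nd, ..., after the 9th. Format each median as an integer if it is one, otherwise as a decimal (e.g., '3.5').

Answer: 9 29.5 9 11 13 20 27 23.5 20

Derivation:
Step 1: insert 9 -> lo=[9] (size 1, max 9) hi=[] (size 0) -> median=9
Step 2: insert 50 -> lo=[9] (size 1, max 9) hi=[50] (size 1, min 50) -> median=29.5
Step 3: insert 6 -> lo=[6, 9] (size 2, max 9) hi=[50] (size 1, min 50) -> median=9
Step 4: insert 13 -> lo=[6, 9] (size 2, max 9) hi=[13, 50] (size 2, min 13) -> median=11
Step 5: insert 31 -> lo=[6, 9, 13] (size 3, max 13) hi=[31, 50] (size 2, min 31) -> median=13
Step 6: insert 27 -> lo=[6, 9, 13] (size 3, max 13) hi=[27, 31, 50] (size 3, min 27) -> median=20
Step 7: insert 36 -> lo=[6, 9, 13, 27] (size 4, max 27) hi=[31, 36, 50] (size 3, min 31) -> median=27
Step 8: insert 20 -> lo=[6, 9, 13, 20] (size 4, max 20) hi=[27, 31, 36, 50] (size 4, min 27) -> median=23.5
Step 9: insert 9 -> lo=[6, 9, 9, 13, 20] (size 5, max 20) hi=[27, 31, 36, 50] (size 4, min 27) -> median=20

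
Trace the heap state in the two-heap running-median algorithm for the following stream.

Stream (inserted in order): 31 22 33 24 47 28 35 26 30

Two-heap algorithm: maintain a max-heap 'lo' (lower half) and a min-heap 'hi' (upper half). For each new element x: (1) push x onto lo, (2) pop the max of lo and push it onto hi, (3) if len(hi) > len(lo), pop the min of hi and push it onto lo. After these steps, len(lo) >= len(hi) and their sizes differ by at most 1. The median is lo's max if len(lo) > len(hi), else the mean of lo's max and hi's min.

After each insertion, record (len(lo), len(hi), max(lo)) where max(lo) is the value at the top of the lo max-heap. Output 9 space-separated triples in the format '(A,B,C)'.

Step 1: insert 31 -> lo=[31] hi=[] -> (len(lo)=1, len(hi)=0, max(lo)=31)
Step 2: insert 22 -> lo=[22] hi=[31] -> (len(lo)=1, len(hi)=1, max(lo)=22)
Step 3: insert 33 -> lo=[22, 31] hi=[33] -> (len(lo)=2, len(hi)=1, max(lo)=31)
Step 4: insert 24 -> lo=[22, 24] hi=[31, 33] -> (len(lo)=2, len(hi)=2, max(lo)=24)
Step 5: insert 47 -> lo=[22, 24, 31] hi=[33, 47] -> (len(lo)=3, len(hi)=2, max(lo)=31)
Step 6: insert 28 -> lo=[22, 24, 28] hi=[31, 33, 47] -> (len(lo)=3, len(hi)=3, max(lo)=28)
Step 7: insert 35 -> lo=[22, 24, 28, 31] hi=[33, 35, 47] -> (len(lo)=4, len(hi)=3, max(lo)=31)
Step 8: insert 26 -> lo=[22, 24, 26, 28] hi=[31, 33, 35, 47] -> (len(lo)=4, len(hi)=4, max(lo)=28)
Step 9: insert 30 -> lo=[22, 24, 26, 28, 30] hi=[31, 33, 35, 47] -> (len(lo)=5, len(hi)=4, max(lo)=30)

Answer: (1,0,31) (1,1,22) (2,1,31) (2,2,24) (3,2,31) (3,3,28) (4,3,31) (4,4,28) (5,4,30)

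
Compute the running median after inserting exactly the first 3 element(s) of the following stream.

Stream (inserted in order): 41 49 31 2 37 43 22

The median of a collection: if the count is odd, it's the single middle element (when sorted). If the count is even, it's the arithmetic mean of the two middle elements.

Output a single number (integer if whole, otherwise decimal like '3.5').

Step 1: insert 41 -> lo=[41] (size 1, max 41) hi=[] (size 0) -> median=41
Step 2: insert 49 -> lo=[41] (size 1, max 41) hi=[49] (size 1, min 49) -> median=45
Step 3: insert 31 -> lo=[31, 41] (size 2, max 41) hi=[49] (size 1, min 49) -> median=41

Answer: 41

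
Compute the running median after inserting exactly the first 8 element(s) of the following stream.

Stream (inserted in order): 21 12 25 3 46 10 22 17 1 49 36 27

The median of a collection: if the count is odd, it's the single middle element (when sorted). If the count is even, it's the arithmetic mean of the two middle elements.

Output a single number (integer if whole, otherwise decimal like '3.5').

Answer: 19

Derivation:
Step 1: insert 21 -> lo=[21] (size 1, max 21) hi=[] (size 0) -> median=21
Step 2: insert 12 -> lo=[12] (size 1, max 12) hi=[21] (size 1, min 21) -> median=16.5
Step 3: insert 25 -> lo=[12, 21] (size 2, max 21) hi=[25] (size 1, min 25) -> median=21
Step 4: insert 3 -> lo=[3, 12] (size 2, max 12) hi=[21, 25] (size 2, min 21) -> median=16.5
Step 5: insert 46 -> lo=[3, 12, 21] (size 3, max 21) hi=[25, 46] (size 2, min 25) -> median=21
Step 6: insert 10 -> lo=[3, 10, 12] (size 3, max 12) hi=[21, 25, 46] (size 3, min 21) -> median=16.5
Step 7: insert 22 -> lo=[3, 10, 12, 21] (size 4, max 21) hi=[22, 25, 46] (size 3, min 22) -> median=21
Step 8: insert 17 -> lo=[3, 10, 12, 17] (size 4, max 17) hi=[21, 22, 25, 46] (size 4, min 21) -> median=19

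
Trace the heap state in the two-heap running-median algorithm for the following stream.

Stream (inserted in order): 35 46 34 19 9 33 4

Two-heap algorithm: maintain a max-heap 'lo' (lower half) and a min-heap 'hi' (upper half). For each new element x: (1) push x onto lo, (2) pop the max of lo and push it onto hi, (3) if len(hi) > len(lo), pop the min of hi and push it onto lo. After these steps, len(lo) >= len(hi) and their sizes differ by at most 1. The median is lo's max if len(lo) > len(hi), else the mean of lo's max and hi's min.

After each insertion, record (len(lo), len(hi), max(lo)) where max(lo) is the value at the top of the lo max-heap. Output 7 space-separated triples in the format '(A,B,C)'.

Answer: (1,0,35) (1,1,35) (2,1,35) (2,2,34) (3,2,34) (3,3,33) (4,3,33)

Derivation:
Step 1: insert 35 -> lo=[35] hi=[] -> (len(lo)=1, len(hi)=0, max(lo)=35)
Step 2: insert 46 -> lo=[35] hi=[46] -> (len(lo)=1, len(hi)=1, max(lo)=35)
Step 3: insert 34 -> lo=[34, 35] hi=[46] -> (len(lo)=2, len(hi)=1, max(lo)=35)
Step 4: insert 19 -> lo=[19, 34] hi=[35, 46] -> (len(lo)=2, len(hi)=2, max(lo)=34)
Step 5: insert 9 -> lo=[9, 19, 34] hi=[35, 46] -> (len(lo)=3, len(hi)=2, max(lo)=34)
Step 6: insert 33 -> lo=[9, 19, 33] hi=[34, 35, 46] -> (len(lo)=3, len(hi)=3, max(lo)=33)
Step 7: insert 4 -> lo=[4, 9, 19, 33] hi=[34, 35, 46] -> (len(lo)=4, len(hi)=3, max(lo)=33)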